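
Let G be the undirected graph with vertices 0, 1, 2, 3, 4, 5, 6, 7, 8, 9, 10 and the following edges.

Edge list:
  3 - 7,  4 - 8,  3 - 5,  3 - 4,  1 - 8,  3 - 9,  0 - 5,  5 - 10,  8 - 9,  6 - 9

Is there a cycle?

Yes

DFS, tracking each vertex's parent; an edge to a visited non-parent vertex closes a cycle.
Start from 0:
visit 0 (parent –)
  visit 5 (parent 0)
    visit 3 (parent 5)
      visit 7 (parent 3)
        7–3: parent, skip
      3–5: parent, skip
      visit 9 (parent 3)
        visit 8 (parent 9)
          visit 4 (parent 8)
            4–3: 3 visited and ≠ parent → cycle
Cycle: 3 – 9 – 8 – 4 – 3.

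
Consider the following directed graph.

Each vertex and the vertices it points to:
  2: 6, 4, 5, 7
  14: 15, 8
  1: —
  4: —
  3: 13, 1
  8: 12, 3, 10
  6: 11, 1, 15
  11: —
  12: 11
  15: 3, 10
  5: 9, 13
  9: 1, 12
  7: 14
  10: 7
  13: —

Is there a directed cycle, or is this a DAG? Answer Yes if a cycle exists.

Yes

DFS with white/gray/black marking, starting from 6:
6 gray
  11 gray
  11 black
  1 gray
  1 black
  15 gray
    3 gray
      13 gray
      13 black
      3→1: 1 black — skip
    3 black
    10 gray
      7 gray
        14 gray
          14→15: 15 is gray → back edge
Back edge found, so a cycle exists: 15 → 10 → 7 → 14 → 15.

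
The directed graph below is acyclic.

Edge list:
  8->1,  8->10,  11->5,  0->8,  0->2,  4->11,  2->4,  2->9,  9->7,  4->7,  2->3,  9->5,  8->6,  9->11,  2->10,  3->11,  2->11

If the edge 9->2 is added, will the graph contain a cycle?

Adding 9→2 creates a cycle iff 2 can already reach 9.
Path from 2: 2 → 9.
So 2 → … → 9 → 2 is a cycle.

Yes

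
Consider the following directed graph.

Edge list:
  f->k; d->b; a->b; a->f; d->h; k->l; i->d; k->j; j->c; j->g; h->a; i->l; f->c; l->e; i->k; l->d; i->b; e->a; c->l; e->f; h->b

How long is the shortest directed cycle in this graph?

For each vertex v, BFS finds the shortest path from v back to v.
The shortest such closed walk is k → l → e → f → k, length 4.

4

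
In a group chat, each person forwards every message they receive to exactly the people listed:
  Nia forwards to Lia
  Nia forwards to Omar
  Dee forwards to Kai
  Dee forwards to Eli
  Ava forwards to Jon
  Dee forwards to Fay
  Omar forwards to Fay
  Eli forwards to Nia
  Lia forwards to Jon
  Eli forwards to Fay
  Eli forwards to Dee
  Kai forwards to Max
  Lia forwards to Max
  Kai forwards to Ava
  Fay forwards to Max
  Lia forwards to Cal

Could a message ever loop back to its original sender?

DFS with white/gray/black marking, starting from Lia:
Lia gray
  Jon gray
  Jon black
  Cal gray
  Cal black
  Max gray
  Max black
Lia black
Kai gray
  Ava gray
    Ava→Jon: Jon black — skip
  Ava black
  Kai→Max: Max black — skip
Kai black
Fay gray
  Fay→Max: Max black — skip
Fay black
Nia gray
  Omar gray
    Omar→Fay: Fay black — skip
  Omar black
  Nia→Lia: Lia black — skip
Nia black
Eli gray
  Eli→Nia: Nia black — skip
  Eli→Fay: Fay black — skip
  Dee gray
    Dee→Fay: Fay black — skip
    Dee→Eli: Eli is gray → back edge
Back edge found, so a cycle exists: Eli → Dee → Eli.

Yes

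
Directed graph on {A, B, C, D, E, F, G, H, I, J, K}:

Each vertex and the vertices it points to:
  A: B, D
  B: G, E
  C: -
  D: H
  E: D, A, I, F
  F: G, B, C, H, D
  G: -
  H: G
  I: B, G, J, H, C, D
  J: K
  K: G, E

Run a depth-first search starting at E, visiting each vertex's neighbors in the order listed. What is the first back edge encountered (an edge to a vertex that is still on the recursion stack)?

DFS from E (visiting each vertex's neighbors in the order listed); mark gray on enter, black on exit:
E gray
  D gray
    H gray
      G gray
      G black
    H black
  D black
  A gray
    B gray
      B→G: G black — skip
      B→E: E is gray → back edge
First back edge: B → E.

B→E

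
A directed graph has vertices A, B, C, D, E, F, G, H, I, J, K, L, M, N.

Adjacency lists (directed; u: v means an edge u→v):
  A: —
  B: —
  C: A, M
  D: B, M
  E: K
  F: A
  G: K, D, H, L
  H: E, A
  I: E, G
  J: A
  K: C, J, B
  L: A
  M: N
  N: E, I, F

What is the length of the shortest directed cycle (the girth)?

For each vertex v, BFS finds the shortest path from v back to v.
The shortest such closed walk is N → I → G → D → M → N, length 5.

5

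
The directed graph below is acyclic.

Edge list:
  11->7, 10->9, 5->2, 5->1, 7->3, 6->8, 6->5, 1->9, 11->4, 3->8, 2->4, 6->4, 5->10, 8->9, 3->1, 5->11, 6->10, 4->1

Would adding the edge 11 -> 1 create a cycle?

Adding 11→1 creates a cycle iff 1 can already reach 11.
Explore from 1: no path reaches 11. The graph stays acyclic.

No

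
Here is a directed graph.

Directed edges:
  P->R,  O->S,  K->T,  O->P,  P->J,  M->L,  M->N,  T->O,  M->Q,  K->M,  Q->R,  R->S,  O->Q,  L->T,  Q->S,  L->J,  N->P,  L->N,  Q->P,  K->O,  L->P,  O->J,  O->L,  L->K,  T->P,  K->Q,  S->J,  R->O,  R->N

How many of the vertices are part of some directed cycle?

9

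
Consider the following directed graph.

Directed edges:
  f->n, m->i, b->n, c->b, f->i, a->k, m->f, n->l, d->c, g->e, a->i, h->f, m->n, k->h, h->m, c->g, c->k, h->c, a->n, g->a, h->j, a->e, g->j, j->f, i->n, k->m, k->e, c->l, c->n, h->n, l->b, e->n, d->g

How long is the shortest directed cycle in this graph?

3

For each vertex v, BFS finds the shortest path from v back to v.
The shortest such closed walk is c → k → h → c, length 3.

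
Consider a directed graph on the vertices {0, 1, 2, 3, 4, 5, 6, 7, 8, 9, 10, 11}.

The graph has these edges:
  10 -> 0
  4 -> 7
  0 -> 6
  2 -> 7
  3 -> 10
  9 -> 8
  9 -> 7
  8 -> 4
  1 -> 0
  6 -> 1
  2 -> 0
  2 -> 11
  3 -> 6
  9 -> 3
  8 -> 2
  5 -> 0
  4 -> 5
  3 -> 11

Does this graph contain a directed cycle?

Yes

DFS with white/gray/black marking, starting from 7:
7 gray
7 black
0 gray
  6 gray
    1 gray
      1→0: 0 is gray → back edge
Back edge found, so a cycle exists: 0 → 6 → 1 → 0.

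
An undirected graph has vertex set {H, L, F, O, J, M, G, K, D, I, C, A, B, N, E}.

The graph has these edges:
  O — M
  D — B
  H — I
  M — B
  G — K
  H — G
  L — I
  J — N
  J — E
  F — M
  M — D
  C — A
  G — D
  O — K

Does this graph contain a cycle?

Yes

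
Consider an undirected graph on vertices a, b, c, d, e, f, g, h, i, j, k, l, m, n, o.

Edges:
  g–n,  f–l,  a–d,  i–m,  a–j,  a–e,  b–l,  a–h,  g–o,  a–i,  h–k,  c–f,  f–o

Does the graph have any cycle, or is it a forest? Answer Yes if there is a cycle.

DFS, tracking each vertex's parent; an edge to a visited non-parent vertex closes a cycle.
Start from j:
visit j (parent –)
  visit a (parent j)
    visit e (parent a)
      e–a: parent, skip
    visit i (parent a)
      visit m (parent i)
        m–i: parent, skip
      i–a: parent, skip
    a–j: parent, skip
    visit h (parent a)
      visit k (parent h)
        k–h: parent, skip
      h–a: parent, skip
    visit d (parent a)
      d–a: parent, skip
visit b (parent –)
  visit l (parent b)
    l–b: parent, skip
    visit f (parent l)
      visit c (parent f)
        c–f: parent, skip
      f–l: parent, skip
      visit o (parent f)
        visit g (parent o)
          g–o: parent, skip
          visit n (parent g)
            n–g: parent, skip
        o–f: parent, skip
No non-parent visited neighbor found — the graph is a forest.

No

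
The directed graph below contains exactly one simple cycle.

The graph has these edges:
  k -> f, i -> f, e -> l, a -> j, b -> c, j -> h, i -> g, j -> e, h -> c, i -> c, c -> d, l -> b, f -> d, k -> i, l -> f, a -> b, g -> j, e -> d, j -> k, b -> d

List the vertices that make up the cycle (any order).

g, i, j, k

DFS with gray/black marking from j:
j gray
  k gray
    f gray
      d gray
      d black
    f black
    i gray
      i→f: f black — skip
      c gray
        c→d: d black — skip
      c black
      g gray
        g→j: j is gray → back edge
Back edge closes the cycle j → k → i → g → j; its vertices are {g, i, j, k}.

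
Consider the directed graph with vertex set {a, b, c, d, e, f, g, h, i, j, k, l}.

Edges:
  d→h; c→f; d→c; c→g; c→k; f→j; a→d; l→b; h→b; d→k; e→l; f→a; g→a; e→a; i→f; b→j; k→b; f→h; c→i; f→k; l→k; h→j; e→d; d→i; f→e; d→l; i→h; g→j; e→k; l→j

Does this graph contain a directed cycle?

DFS with white/gray/black marking, starting from c:
c gray
  k gray
    b gray
      j gray
      j black
    b black
  k black
  g gray
    g→j: j black — skip
    a gray
      d gray
        l gray
          l→j: j black — skip
          l→b: b black — skip
          l→k: k black — skip
        l black
        d→c: c is gray → back edge
Back edge found, so a cycle exists: c → g → a → d → c.

Yes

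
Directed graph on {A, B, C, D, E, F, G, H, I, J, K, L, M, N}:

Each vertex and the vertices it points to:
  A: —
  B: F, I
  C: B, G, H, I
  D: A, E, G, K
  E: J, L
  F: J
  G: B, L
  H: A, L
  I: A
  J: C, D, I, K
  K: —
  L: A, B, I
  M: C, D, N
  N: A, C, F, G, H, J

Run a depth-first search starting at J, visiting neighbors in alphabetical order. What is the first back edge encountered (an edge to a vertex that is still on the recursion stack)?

F->J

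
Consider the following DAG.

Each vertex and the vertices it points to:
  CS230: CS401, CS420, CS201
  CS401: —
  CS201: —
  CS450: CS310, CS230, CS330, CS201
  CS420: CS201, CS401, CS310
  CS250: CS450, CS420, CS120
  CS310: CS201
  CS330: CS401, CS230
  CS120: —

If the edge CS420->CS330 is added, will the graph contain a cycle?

Adding CS420→CS330 creates a cycle iff CS330 can already reach CS420.
Path from CS330: CS330 → CS230 → CS420.
So CS330 → … → CS420 → CS330 is a cycle.

Yes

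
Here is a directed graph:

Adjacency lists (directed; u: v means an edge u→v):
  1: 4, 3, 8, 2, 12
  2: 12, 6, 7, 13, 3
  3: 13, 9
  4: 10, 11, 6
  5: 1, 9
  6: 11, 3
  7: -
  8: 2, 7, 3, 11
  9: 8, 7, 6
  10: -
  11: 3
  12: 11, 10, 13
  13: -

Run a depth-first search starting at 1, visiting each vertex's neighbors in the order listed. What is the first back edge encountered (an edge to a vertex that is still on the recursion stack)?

12→11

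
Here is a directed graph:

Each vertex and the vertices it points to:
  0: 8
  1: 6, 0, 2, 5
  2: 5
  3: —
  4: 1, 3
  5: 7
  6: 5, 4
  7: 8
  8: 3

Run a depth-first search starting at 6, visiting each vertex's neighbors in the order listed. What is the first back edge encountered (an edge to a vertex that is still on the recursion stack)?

DFS from 6 (visiting each vertex's neighbors in the order listed); mark gray on enter, black on exit:
6 gray
  5 gray
    7 gray
      8 gray
        3 gray
        3 black
      8 black
    7 black
  5 black
  4 gray
    1 gray
      1→6: 6 is gray → back edge
First back edge: 1 → 6.

1->6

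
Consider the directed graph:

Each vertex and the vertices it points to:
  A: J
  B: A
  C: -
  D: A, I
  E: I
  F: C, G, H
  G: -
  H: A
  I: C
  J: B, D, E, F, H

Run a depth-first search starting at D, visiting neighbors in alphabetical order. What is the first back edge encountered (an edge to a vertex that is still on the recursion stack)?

B→A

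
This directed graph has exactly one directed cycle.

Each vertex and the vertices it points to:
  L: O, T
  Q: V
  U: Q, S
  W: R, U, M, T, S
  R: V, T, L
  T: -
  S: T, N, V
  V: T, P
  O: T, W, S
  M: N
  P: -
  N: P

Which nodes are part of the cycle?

DFS with gray/black marking from W:
W gray
  R gray
    V gray
      T gray
      T black
      P gray
      P black
    V black
    R→T: T black — skip
    L gray
      O gray
        O→T: T black — skip
        O→W: W is gray → back edge
Back edge closes the cycle W → R → L → O → W; its vertices are {L, O, R, W}.

L, O, R, W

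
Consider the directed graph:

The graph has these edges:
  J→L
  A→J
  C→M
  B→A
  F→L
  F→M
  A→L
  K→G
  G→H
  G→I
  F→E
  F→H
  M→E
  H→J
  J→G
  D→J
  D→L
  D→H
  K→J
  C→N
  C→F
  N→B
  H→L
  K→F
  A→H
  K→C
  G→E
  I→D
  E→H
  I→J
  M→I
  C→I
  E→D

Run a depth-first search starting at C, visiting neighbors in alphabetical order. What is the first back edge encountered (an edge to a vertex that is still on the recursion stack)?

G→E

DFS from C (visiting neighbors in alphabetical order); mark gray on enter, black on exit:
C gray
  F gray
    E gray
      D gray
        H gray
          J gray
            G gray
              G→E: E is gray → back edge
First back edge: G → E.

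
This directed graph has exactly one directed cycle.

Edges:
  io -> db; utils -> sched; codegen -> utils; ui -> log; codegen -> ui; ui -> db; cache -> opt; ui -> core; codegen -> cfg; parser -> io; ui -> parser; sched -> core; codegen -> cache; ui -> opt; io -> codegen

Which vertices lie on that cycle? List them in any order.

io, ui, parser, codegen

DFS with gray/black marking from codegen:
codegen gray
  utils gray
    sched gray
      core gray
      core black
    sched black
  utils black
  cfg gray
  cfg black
  ui gray
    log gray
    log black
    ui→core: core black — skip
    parser gray
      io gray
        db gray
        db black
        io→codegen: codegen is gray → back edge
Back edge closes the cycle codegen → ui → parser → io → codegen; its vertices are {io, ui, parser, codegen}.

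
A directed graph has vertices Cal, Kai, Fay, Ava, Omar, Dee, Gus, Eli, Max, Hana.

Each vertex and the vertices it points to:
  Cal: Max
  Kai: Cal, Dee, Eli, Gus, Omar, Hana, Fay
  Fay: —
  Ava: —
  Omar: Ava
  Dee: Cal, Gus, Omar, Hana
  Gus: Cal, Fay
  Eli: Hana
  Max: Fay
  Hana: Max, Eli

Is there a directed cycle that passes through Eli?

Eli is on a cycle iff Eli can reach itself via ≥1 edge.
Eli → Hana → Eli — yes.

Yes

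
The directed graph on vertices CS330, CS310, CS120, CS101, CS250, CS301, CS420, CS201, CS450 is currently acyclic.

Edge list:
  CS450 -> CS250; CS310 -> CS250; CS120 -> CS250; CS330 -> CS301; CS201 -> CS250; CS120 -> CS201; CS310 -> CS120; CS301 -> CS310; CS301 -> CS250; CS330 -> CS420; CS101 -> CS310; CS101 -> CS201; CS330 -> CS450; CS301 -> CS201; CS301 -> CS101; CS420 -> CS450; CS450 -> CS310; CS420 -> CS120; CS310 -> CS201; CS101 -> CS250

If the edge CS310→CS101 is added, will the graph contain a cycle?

Adding CS310→CS101 creates a cycle iff CS101 can already reach CS310.
Path from CS101: CS101 → CS310.
So CS101 → … → CS310 → CS101 is a cycle.

Yes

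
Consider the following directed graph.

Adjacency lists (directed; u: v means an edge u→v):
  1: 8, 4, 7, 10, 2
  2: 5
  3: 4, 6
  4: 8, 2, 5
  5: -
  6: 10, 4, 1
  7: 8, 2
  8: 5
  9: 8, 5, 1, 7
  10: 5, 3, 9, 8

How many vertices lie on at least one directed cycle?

5

A vertex is on a directed cycle iff it belongs to a strongly connected component of size ≥ 2 (or has a self-loop).
The vertices on cycles are {1, 3, 6, 9, 10} — 5 in total.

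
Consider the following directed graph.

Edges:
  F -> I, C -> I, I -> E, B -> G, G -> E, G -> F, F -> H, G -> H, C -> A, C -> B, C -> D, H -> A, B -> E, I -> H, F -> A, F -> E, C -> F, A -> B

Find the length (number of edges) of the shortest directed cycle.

4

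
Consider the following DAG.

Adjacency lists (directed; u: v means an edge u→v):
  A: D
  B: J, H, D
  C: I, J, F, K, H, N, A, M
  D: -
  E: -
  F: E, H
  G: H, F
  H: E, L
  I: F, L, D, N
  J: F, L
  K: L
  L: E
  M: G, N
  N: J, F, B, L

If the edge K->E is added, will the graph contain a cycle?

No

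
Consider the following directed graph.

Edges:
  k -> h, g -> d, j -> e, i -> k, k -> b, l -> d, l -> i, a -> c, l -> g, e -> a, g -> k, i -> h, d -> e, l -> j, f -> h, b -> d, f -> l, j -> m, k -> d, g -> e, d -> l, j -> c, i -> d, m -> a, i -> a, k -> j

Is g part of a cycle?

Yes

g is on a cycle iff g can reach itself via ≥1 edge.
g → d → l → g — yes.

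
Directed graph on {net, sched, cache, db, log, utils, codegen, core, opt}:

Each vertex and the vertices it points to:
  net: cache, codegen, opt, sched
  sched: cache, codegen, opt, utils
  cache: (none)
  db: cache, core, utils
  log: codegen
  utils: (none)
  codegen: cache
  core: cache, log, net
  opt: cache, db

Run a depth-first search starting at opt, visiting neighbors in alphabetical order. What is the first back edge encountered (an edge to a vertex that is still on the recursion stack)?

net->opt

DFS from opt (visiting neighbors in alphabetical order); mark gray on enter, black on exit:
opt gray
  cache gray
  cache black
  db gray
    db→cache: cache black — skip
    core gray
      core→cache: cache black — skip
      log gray
        codegen gray
          codegen→cache: cache black — skip
        codegen black
      log black
      net gray
        net→cache: cache black — skip
        net→codegen: codegen black — skip
        net→opt: opt is gray → back edge
First back edge: net → opt.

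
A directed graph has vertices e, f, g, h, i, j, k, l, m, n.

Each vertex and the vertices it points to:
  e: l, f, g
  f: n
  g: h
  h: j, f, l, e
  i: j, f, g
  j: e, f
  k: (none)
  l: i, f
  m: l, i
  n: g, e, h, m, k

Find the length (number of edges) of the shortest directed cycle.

For each vertex v, BFS finds the shortest path from v back to v.
The shortest such closed walk is n → h → f → n, length 3.

3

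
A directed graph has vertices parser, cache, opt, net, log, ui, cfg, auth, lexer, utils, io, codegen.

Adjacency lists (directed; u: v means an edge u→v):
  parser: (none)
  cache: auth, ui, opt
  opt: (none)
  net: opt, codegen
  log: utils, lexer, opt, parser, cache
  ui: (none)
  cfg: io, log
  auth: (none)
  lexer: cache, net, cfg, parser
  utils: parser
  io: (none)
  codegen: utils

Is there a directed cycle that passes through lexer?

lexer is on a cycle iff lexer can reach itself via ≥1 edge.
lexer → cfg → log → lexer — yes.

Yes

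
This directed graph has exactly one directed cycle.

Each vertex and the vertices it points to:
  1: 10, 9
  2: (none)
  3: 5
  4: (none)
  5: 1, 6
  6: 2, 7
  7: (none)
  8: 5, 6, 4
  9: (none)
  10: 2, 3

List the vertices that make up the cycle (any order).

1, 3, 5, 10

DFS with gray/black marking from 5:
5 gray
  1 gray
    10 gray
      2 gray
      2 black
      3 gray
        3→5: 5 is gray → back edge
Back edge closes the cycle 5 → 1 → 10 → 3 → 5; its vertices are {1, 3, 5, 10}.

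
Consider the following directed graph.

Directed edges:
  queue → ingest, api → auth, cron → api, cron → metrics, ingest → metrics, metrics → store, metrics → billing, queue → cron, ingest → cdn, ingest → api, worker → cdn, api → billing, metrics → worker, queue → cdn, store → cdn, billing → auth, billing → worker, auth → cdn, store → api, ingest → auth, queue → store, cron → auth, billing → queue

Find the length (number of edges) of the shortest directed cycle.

4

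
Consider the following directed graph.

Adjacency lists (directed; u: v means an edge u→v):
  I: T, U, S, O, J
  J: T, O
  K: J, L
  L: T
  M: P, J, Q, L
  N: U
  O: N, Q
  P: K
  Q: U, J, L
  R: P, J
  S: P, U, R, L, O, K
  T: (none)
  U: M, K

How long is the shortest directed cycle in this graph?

3

For each vertex v, BFS finds the shortest path from v back to v.
The shortest such closed walk is U → M → Q → U, length 3.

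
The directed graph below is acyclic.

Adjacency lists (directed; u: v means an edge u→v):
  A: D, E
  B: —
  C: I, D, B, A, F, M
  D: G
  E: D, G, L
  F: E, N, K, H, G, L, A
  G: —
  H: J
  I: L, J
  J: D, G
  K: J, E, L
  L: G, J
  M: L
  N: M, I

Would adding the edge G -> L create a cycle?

Yes

Adding G→L creates a cycle iff L can already reach G.
Path from L: L → G.
So L → … → G → L is a cycle.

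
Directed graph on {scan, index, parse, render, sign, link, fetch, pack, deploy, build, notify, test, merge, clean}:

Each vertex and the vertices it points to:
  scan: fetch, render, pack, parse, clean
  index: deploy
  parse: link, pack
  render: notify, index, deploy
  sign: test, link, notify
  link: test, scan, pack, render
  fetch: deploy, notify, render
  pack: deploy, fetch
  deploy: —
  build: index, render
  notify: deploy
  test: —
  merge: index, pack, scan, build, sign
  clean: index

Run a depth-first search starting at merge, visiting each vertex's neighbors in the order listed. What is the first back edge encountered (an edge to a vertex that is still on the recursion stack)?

link→scan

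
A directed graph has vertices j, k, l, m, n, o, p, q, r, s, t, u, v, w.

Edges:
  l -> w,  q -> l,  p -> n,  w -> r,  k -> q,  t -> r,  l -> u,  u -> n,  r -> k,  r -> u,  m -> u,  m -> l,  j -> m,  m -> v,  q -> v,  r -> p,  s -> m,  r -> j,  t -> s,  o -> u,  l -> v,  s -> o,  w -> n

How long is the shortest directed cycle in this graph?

5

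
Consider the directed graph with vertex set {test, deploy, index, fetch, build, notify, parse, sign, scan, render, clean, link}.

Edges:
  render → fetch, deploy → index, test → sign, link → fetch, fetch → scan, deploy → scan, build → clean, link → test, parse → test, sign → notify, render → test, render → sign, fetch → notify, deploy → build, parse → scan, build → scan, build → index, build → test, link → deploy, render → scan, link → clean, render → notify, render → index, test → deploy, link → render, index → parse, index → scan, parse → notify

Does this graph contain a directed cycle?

DFS with white/gray/black marking, starting from render:
render gray
  test gray
    deploy gray
      build gray
        build→test: test is gray → back edge
Back edge found, so a cycle exists: test → deploy → build → test.

Yes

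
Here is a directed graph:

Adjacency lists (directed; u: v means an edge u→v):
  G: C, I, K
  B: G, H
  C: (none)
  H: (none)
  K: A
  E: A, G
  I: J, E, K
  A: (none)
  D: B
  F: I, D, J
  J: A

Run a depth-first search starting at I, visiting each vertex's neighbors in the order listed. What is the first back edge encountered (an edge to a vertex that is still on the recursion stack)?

DFS from I (visiting each vertex's neighbors in the order listed); mark gray on enter, black on exit:
I gray
  J gray
    A gray
    A black
  J black
  E gray
    E→A: A black — skip
    G gray
      C gray
      C black
      G→I: I is gray → back edge
First back edge: G → I.

G->I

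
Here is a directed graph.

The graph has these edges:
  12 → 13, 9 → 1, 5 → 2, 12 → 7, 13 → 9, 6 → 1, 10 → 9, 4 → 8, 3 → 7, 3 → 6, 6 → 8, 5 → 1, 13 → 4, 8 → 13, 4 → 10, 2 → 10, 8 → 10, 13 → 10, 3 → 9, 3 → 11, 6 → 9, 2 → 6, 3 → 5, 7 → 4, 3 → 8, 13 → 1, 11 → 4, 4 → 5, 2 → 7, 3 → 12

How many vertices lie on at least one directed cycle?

7

A vertex is on a directed cycle iff it belongs to a strongly connected component of size ≥ 2 (or has a self-loop).
The vertices on cycles are {2, 4, 5, 6, 7, 8, 13} — 7 in total.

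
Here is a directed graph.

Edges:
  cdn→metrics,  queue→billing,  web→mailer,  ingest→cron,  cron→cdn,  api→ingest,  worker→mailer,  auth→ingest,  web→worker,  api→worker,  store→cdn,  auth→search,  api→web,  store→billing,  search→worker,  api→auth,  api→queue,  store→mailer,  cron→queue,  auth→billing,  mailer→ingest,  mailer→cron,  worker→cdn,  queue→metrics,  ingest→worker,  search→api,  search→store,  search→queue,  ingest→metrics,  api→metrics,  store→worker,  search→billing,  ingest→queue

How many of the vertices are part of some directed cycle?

A vertex is on a directed cycle iff it belongs to a strongly connected component of size ≥ 2 (or has a self-loop).
The vertices on cycles are {api, auth, ingest, mailer, search, worker} — 6 in total.

6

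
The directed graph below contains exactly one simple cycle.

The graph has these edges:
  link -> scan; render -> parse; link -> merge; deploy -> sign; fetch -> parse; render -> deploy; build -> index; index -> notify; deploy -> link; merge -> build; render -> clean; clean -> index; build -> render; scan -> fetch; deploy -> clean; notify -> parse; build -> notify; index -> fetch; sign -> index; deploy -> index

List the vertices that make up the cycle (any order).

link, build, merge, deploy, render

DFS with gray/black marking from render:
render gray
  deploy gray
    sign gray
      index gray
        notify gray
          parse gray
          parse black
        notify black
        fetch gray
          fetch→parse: parse black — skip
        fetch black
      index black
    sign black
    deploy→index: index black — skip
    clean gray
      clean→index: index black — skip
    clean black
    link gray
      merge gray
        build gray
          build→notify: notify black — skip
          build→render: render is gray → back edge
Back edge closes the cycle render → deploy → link → merge → build → render; its vertices are {link, build, merge, deploy, render}.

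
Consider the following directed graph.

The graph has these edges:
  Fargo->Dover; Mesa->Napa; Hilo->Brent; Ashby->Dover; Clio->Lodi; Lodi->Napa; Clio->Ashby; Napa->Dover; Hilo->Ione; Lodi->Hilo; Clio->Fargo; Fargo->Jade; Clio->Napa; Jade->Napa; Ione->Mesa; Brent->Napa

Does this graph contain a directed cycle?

No

DFS with white/gray/black marking, starting from Brent:
Brent gray
  Napa gray
    Dover gray
    Dover black
  Napa black
Brent black
Jade gray
  Jade→Napa: Napa black — skip
Jade black
Ashby gray
  Ashby→Dover: Dover black — skip
Ashby black
Hilo gray
  Hilo→Brent: Brent black — skip
  Ione gray
    Mesa gray
      Mesa→Napa: Napa black — skip
    Mesa black
  Ione black
Hilo black
Lodi gray
  Lodi→Hilo: Hilo black — skip
  Lodi→Napa: Napa black — skip
Lodi black
Fargo gray
  Fargo→Dover: Dover black — skip
  Fargo→Jade: Jade black — skip
Fargo black
Clio gray
  Clio→Lodi: Lodi black — skip
  Clio→Ashby: Ashby black — skip
  Clio→Fargo: Fargo black — skip
  Clio→Napa: Napa black — skip
Clio black
Every edge goes to a white or black vertex — no back edge, so the graph is acyclic.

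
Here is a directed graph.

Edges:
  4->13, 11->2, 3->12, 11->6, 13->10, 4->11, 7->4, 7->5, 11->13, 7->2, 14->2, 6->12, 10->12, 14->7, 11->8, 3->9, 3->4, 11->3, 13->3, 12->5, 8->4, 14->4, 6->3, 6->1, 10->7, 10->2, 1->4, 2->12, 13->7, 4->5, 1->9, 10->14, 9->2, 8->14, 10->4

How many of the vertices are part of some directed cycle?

10

A vertex is on a directed cycle iff it belongs to a strongly connected component of size ≥ 2 (or has a self-loop).
The vertices on cycles are {1, 3, 4, 6, 7, 8, 10, 11, 13, 14} — 10 in total.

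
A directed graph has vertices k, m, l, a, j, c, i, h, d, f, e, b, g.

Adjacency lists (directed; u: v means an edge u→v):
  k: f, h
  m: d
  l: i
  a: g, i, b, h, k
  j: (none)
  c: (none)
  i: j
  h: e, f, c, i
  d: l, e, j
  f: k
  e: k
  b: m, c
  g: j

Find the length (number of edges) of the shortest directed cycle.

2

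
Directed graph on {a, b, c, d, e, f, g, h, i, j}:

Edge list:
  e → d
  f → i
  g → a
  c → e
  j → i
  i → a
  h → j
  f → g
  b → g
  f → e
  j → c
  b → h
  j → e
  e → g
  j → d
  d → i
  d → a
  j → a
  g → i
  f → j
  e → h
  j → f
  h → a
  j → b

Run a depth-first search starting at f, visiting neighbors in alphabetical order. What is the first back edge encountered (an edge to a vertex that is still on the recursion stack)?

b->h

DFS from f (visiting neighbors in alphabetical order); mark gray on enter, black on exit:
f gray
  e gray
    d gray
      a gray
      a black
      i gray
        i→a: a black — skip
      i black
    d black
    g gray
      g→a: a black — skip
      g→i: i black — skip
    g black
    h gray
      h→a: a black — skip
      j gray
        j→a: a black — skip
        b gray
          b→g: g black — skip
          b→h: h is gray → back edge
First back edge: b → h.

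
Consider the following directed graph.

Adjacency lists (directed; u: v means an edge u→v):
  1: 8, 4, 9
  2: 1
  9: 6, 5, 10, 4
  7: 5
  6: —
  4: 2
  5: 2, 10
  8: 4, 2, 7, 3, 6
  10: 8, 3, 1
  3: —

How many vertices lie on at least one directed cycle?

A vertex is on a directed cycle iff it belongs to a strongly connected component of size ≥ 2 (or has a self-loop).
The vertices on cycles are {1, 2, 4, 5, 7, 8, 9, 10} — 8 in total.

8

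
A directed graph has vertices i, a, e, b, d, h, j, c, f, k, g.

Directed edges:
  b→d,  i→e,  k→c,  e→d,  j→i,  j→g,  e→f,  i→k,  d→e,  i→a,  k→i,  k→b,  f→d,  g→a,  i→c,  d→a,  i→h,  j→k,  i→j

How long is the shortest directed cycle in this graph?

For each vertex v, BFS finds the shortest path from v back to v.
The shortest such closed walk is i → j → i, length 2.

2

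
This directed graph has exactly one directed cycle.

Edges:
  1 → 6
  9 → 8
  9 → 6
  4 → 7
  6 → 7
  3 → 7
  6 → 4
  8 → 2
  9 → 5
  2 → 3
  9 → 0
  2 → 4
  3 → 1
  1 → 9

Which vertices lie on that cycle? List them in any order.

1, 2, 3, 8, 9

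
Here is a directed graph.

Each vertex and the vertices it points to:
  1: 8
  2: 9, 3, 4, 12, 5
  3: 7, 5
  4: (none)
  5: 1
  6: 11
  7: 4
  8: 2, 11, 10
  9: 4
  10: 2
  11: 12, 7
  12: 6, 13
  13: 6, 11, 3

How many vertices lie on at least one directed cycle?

10

A vertex is on a directed cycle iff it belongs to a strongly connected component of size ≥ 2 (or has a self-loop).
The vertices on cycles are {1, 2, 3, 5, 6, 8, 10, 11, 12, 13} — 10 in total.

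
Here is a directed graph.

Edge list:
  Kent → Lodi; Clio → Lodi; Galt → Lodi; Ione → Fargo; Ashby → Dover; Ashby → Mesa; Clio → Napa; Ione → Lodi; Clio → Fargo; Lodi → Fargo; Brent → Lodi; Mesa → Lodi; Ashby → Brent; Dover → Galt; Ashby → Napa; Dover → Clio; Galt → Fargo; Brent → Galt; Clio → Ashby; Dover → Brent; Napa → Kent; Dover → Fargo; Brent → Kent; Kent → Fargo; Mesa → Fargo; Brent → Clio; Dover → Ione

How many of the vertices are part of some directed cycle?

4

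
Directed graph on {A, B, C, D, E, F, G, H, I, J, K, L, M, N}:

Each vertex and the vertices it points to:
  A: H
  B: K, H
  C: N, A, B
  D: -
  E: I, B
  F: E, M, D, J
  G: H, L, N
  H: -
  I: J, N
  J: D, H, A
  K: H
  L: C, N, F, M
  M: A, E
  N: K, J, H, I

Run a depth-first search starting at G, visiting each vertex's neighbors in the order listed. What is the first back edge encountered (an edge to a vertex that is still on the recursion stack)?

I->N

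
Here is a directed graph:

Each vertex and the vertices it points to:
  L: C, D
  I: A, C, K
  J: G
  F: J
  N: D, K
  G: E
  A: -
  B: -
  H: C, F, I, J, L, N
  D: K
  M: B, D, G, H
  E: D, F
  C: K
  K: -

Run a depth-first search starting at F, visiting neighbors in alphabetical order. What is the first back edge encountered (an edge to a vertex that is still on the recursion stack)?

DFS from F (visiting neighbors in alphabetical order); mark gray on enter, black on exit:
F gray
  J gray
    G gray
      E gray
        D gray
          K gray
          K black
        D black
        E→F: F is gray → back edge
First back edge: E → F.

E->F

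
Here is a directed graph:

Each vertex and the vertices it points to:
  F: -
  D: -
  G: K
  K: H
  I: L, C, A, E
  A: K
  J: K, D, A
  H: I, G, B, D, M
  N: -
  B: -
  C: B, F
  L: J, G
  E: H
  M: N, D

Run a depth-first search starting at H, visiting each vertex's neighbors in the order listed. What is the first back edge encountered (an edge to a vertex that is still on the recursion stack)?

K->H

DFS from H (visiting each vertex's neighbors in the order listed); mark gray on enter, black on exit:
H gray
  I gray
    L gray
      J gray
        K gray
          K→H: H is gray → back edge
First back edge: K → H.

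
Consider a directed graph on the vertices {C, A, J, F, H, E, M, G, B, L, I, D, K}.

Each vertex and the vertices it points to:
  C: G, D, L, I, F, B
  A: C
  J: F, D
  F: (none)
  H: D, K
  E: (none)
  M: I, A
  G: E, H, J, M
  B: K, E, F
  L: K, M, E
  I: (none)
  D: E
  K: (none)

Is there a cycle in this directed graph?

Yes

DFS with white/gray/black marking, starting from D:
D gray
  E gray
  E black
D black
C gray
  G gray
    G→E: E black — skip
    H gray
      H→D: D black — skip
      K gray
      K black
    H black
    J gray
      F gray
      F black
      J→D: D black — skip
    J black
    M gray
      I gray
      I black
      A gray
        A→C: C is gray → back edge
Back edge found, so a cycle exists: C → G → M → A → C.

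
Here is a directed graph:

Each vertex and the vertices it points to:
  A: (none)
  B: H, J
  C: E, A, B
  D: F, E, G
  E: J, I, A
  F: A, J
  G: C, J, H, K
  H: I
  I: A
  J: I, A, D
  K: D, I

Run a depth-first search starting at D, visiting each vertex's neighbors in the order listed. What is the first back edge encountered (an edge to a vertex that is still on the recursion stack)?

DFS from D (visiting each vertex's neighbors in the order listed); mark gray on enter, black on exit:
D gray
  F gray
    A gray
    A black
    J gray
      I gray
        I→A: A black — skip
      I black
      J→A: A black — skip
      J→D: D is gray → back edge
First back edge: J → D.

J→D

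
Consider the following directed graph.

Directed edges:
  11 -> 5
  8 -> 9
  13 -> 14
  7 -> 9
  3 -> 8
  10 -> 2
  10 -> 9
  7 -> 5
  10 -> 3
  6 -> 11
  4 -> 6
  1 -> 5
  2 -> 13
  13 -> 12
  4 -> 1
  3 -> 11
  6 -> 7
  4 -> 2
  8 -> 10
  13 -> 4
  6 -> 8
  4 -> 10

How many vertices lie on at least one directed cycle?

7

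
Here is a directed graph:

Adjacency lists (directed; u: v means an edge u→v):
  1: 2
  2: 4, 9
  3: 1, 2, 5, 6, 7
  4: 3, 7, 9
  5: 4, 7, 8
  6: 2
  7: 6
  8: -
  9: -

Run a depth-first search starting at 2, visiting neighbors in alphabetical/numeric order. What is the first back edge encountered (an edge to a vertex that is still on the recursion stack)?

DFS from 2 (visiting neighbors in alphabetical/numeric order); mark gray on enter, black on exit:
2 gray
  4 gray
    3 gray
      1 gray
        1→2: 2 is gray → back edge
First back edge: 1 → 2.

1→2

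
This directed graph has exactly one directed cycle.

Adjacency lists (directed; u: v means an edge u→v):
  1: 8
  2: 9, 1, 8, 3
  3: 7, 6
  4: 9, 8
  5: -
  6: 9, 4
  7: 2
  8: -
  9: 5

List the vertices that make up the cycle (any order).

DFS with gray/black marking from 7:
7 gray
  2 gray
    9 gray
      5 gray
      5 black
    9 black
    1 gray
      8 gray
      8 black
    1 black
    2→8: 8 black — skip
    3 gray
      3→7: 7 is gray → back edge
Back edge closes the cycle 7 → 2 → 3 → 7; its vertices are {2, 3, 7}.

2, 3, 7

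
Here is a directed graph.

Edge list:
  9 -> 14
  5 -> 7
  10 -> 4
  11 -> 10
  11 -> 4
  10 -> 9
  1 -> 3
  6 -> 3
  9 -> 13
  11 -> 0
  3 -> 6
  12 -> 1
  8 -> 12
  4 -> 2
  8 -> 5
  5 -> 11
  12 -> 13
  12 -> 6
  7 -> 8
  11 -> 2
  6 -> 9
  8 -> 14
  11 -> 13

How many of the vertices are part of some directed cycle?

A vertex is on a directed cycle iff it belongs to a strongly connected component of size ≥ 2 (or has a self-loop).
The vertices on cycles are {3, 5, 6, 7, 8} — 5 in total.

5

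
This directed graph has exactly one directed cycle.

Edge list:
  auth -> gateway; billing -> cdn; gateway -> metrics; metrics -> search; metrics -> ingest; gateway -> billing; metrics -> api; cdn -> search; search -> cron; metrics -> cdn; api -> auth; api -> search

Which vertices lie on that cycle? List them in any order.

api, auth, gateway, metrics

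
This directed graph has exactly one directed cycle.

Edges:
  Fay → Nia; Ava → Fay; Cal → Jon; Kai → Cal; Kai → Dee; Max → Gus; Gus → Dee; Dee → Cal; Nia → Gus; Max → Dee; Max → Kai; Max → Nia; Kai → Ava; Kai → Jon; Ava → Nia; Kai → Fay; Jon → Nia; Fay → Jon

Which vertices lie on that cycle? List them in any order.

Cal, Dee, Gus, Jon, Nia

DFS with gray/black marking from Cal:
Cal gray
  Jon gray
    Nia gray
      Gus gray
        Dee gray
          Dee→Cal: Cal is gray → back edge
Back edge closes the cycle Cal → Jon → Nia → Gus → Dee → Cal; its vertices are {Cal, Dee, Gus, Jon, Nia}.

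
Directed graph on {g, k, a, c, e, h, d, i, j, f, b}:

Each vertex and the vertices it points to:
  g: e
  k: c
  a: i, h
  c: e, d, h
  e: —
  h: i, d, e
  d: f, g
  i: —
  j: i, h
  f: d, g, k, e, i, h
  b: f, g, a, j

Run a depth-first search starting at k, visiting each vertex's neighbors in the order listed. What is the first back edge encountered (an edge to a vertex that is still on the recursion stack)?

f->d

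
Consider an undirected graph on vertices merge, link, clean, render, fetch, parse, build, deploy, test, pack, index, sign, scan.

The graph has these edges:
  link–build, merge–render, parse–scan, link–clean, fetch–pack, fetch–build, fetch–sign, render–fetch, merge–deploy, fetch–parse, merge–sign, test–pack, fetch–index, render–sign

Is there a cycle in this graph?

Yes

DFS, tracking each vertex's parent; an edge to a visited non-parent vertex closes a cycle.
Start from pack:
visit pack (parent –)
  visit fetch (parent pack)
    visit sign (parent fetch)
      sign–fetch: parent, skip
      visit render (parent sign)
        visit merge (parent render)
          merge–sign: sign visited and ≠ parent → cycle
Cycle: sign – render – merge – sign.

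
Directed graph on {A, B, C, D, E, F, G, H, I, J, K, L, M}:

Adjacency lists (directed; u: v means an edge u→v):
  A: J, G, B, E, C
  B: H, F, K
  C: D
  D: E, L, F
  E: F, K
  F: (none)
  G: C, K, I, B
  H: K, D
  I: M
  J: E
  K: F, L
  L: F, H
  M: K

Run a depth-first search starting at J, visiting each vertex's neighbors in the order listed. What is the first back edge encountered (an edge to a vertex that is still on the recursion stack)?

H→K

DFS from J (visiting each vertex's neighbors in the order listed); mark gray on enter, black on exit:
J gray
  E gray
    F gray
    F black
    K gray
      K→F: F black — skip
      L gray
        L→F: F black — skip
        H gray
          H→K: K is gray → back edge
First back edge: H → K.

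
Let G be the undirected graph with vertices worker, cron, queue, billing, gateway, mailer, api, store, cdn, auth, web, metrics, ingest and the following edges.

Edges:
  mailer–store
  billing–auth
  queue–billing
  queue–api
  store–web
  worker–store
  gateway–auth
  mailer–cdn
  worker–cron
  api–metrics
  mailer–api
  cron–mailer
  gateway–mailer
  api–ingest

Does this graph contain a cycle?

Yes

DFS, tracking each vertex's parent; an edge to a visited non-parent vertex closes a cycle.
Start from metrics:
visit metrics (parent –)
  visit api (parent metrics)
    visit queue (parent api)
      visit billing (parent queue)
        billing–queue: parent, skip
        visit auth (parent billing)
          visit gateway (parent auth)
            gateway–auth: parent, skip
            visit mailer (parent gateway)
              visit cron (parent mailer)
                cron–mailer: parent, skip
                visit worker (parent cron)
                  worker–cron: parent, skip
                  visit store (parent worker)
                    store–worker: parent, skip
                    visit web (parent store)
                      web–store: parent, skip
                    store–mailer: mailer visited and ≠ parent → cycle
Cycle: mailer – cron – worker – store – mailer.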